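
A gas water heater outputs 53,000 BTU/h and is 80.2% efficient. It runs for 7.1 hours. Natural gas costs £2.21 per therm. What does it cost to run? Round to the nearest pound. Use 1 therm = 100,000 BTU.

£10

Heat delivered = 53,000 BTU/h × 7.1 h = 376,300 BTU
Gas input = 376,300 / 0.802 = 469,202 BTU
= 469,202 / 100,000 = 4.692 therm
Cost = 4.692 × £2.21/therm = £10.37 ≈ £10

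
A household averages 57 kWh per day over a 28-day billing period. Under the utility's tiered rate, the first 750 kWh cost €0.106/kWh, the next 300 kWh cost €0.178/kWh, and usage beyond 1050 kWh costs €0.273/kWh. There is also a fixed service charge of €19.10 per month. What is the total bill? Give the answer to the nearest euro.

€301

Usage = 57 kWh/day × 28 days = 1596 kWh
First 750 kWh × €0.106 = €79.50
Next 300 kWh × €0.178 = €53.40
Remaining 546 kWh × €0.273 = €149.06
Energy charge = €281.96; + service €19.10 = €301.06 ≈ €301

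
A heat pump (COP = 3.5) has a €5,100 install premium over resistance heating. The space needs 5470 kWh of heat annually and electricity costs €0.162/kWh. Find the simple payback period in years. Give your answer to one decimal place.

Resistance: 5470 kWh × €0.162 = €886.14/yr
Heat pump: 5470 / 3.5 = 1563 kWh in → × €0.162 = €253.18/yr
Annual savings = €632.96
Payback = €5,100 / €632.96 = 8.06 years

8.1 years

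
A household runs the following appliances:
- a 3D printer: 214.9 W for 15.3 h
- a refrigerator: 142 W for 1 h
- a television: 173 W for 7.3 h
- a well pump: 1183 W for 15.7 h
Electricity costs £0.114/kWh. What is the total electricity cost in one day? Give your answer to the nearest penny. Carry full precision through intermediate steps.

£2.65

3D printer: 214.9 W × 15.3 h = 3,288 Wh = 3.288 kWh
refrigerator: 142 W × 1 h = 142 Wh = 0.142 kWh
television: 173 W × 7.3 h = 1,263 Wh = 1.263 kWh
well pump: 1183 W × 15.7 h = 18,573 Wh = 18.57 kWh
Total energy = 3.288 + 0.142 + 1.263 + 18.57 = 23.27 kWh
Cost = 23.27 kWh × £0.114 = £2.65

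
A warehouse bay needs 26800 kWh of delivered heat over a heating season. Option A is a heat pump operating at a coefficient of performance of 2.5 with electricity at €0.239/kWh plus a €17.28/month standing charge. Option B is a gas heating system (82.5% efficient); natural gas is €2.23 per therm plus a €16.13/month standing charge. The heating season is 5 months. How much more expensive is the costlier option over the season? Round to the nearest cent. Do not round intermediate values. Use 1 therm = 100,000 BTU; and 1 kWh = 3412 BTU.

Heat load = 26800 kWh × 3412 = 91,441,600 BTU
Gas: input = 91,441,600 / 0.825 = 110,838,303 BTU = 1,108 therm → 1,108 × €2.23 = €2,471.69; + 5 × €16.13 standing = €2,552.34
Heat pump: 91,441,600 BTU / 3412 = 26,800 kWh heat; / 2.5 = 10,720 kWh in → × €0.239 = €2,562.08; + 5 × €17.28 standing = €2,648.48
Difference = |€2,552.34 − €2,648.48| = €96.14

€96.14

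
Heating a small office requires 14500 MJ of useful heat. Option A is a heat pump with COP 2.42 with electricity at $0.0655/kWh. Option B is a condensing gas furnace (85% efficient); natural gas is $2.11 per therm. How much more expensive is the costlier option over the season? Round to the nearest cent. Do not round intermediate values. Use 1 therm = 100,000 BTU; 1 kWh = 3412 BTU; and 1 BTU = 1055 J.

$232.15

Heat load = 14500 MJ = 14,500,000,000 J / 1055 = 13,744,076 BTU
Gas: input = 13,744,076 / 0.85 = 16,169,501 BTU = 161.7 therm → 161.7 × $2.11 = $341.18
Heat pump: 13,744,076 BTU / 3412 = 4,028 kWh heat; / 2.42 = 1,665 kWh in → × $0.0655 = $109.03
Difference = |$341.18 − $109.03| = $232.15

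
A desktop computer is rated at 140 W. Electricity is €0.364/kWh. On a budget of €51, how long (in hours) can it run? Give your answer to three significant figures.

Energy budget = €51 / €0.364 per kWh = 140.1 kWh = 140,110 Wh
Runtime = 140,110 Wh / 140 W = 1,001 h

1000 h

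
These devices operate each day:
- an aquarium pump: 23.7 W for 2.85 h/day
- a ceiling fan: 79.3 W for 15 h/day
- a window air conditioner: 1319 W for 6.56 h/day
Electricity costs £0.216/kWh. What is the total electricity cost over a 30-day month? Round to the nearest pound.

aquarium pump: 23.7 W × 2.85 h × 30 d = 2,026 Wh = 2.026 kWh
ceiling fan: 79.3 W × 15 h × 30 d = 35,685 Wh = 35.69 kWh
window air conditioner: 1319 W × 6.56 h × 30 d = 259,579 Wh = 259.6 kWh
Total energy = 2.026 + 35.69 + 259.6 = 297.3 kWh
Cost = 297.3 kWh × £0.216 = £64.21 ≈ £64

£64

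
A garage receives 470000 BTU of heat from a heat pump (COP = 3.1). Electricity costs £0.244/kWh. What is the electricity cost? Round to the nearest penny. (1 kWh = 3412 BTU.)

Heat delivered = 470,000 BTU / 3412 = 137.7 kWh
Electrical input = 137.7 kWh / 3.1 = 44.44 kWh
Cost = 44.44 × £0.244/kWh = £10.84

£10.84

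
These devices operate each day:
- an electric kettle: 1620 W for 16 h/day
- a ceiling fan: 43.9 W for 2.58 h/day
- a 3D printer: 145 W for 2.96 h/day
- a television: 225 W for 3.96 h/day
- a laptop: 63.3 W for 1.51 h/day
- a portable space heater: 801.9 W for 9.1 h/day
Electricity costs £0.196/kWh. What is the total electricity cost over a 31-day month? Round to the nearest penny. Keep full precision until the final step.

electric kettle: 1620 W × 16 h × 31 d = 803,520 Wh = 803.5 kWh
ceiling fan: 43.9 W × 2.58 h × 31 d = 3,511 Wh = 3.511 kWh
3D printer: 145 W × 2.96 h × 31 d = 13,305 Wh = 13.31 kWh
television: 225 W × 3.96 h × 31 d = 27,621 Wh = 27.62 kWh
laptop: 63.3 W × 1.51 h × 31 d = 2,963 Wh = 2.963 kWh
portable space heater: 801.9 W × 9.1 h × 31 d = 226,216 Wh = 226.2 kWh
Total energy = 803.5 + 3.511 + 13.31 + 27.62 + 2.963 + 226.2 = 1,077 kWh
Cost = 1,077 kWh × £0.196 = £211.12

£211.12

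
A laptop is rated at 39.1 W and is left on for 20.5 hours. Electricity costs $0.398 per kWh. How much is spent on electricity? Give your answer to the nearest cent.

$0.32

Energy = 39.1 W × 20.5 h = 802 Wh = 0.8016 kWh
Cost = 0.8016 kWh × $0.398/kWh = $0.32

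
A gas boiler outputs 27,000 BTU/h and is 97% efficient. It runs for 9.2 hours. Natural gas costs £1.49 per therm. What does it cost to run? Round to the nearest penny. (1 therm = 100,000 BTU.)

£3.82

Heat delivered = 27,000 BTU/h × 9.2 h = 248,400 BTU
Gas input = 248,400 / 0.97 = 256,082 BTU
= 256,082 / 100,000 = 2.561 therm
Cost = 2.561 × £1.49/therm = £3.82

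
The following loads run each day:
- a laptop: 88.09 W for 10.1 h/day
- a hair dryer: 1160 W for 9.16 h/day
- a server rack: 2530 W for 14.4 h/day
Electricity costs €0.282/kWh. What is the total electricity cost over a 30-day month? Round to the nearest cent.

€405.63

laptop: 88.09 W × 10.1 h × 30 d = 26,691 Wh = 26.69 kWh
hair dryer: 1160 W × 9.16 h × 30 d = 318,768 Wh = 318.8 kWh
server rack: 2530 W × 14.4 h × 30 d = 1,092,960 Wh = 1,093 kWh
Total energy = 26.69 + 318.8 + 1,093 = 1,438 kWh
Cost = 1,438 kWh × €0.282 = €405.63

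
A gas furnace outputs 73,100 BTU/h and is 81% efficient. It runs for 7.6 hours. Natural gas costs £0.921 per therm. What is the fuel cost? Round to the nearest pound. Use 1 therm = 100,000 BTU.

£6

Heat delivered = 73,100 BTU/h × 7.6 h = 555,560 BTU
Gas input = 555,560 / 0.81 = 685,877 BTU
= 685,877 / 100,000 = 6.859 therm
Cost = 6.859 × £0.921/therm = £6.32 ≈ £6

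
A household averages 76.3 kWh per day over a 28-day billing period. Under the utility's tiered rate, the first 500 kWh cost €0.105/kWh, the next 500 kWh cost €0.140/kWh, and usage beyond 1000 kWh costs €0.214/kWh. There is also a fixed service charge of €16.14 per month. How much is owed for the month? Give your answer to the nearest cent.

Usage = 76.3 kWh/day × 28 days = 2136.4 kWh
First 500 kWh × €0.105 = €52.50
Next 500 kWh × €0.140 = €70.00
Remaining 1136.4 kWh × €0.214 = €243.19
Energy charge = €365.69; + service €16.14 = €381.83

€381.83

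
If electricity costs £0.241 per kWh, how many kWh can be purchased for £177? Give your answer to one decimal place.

£177 / £0.241 per kWh = 734.4 kWh

734.4 kWh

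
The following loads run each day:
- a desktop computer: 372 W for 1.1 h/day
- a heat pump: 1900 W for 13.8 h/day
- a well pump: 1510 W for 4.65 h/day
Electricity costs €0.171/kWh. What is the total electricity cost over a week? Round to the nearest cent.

desktop computer: 372 W × 1.1 h × 7 d = 2,864 Wh = 2.864 kWh
heat pump: 1900 W × 13.8 h × 7 d = 183,540 Wh = 183.5 kWh
well pump: 1510 W × 4.65 h × 7 d = 49,151 Wh = 49.15 kWh
Total energy = 2.864 + 183.5 + 49.15 = 235.6 kWh
Cost = 235.6 kWh × €0.171 = €40.28

€40.28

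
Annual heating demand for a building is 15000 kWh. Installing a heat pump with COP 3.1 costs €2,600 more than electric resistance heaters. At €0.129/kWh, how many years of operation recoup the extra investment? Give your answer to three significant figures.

1.98 years

Resistance: 15000 kWh × €0.129 = €1,935.00/yr
Heat pump: 15000 / 3.1 = 4839 kWh in → × €0.129 = €624.19/yr
Annual savings = €1,310.81
Payback = €2,600 / €1,310.81 = 1.98 years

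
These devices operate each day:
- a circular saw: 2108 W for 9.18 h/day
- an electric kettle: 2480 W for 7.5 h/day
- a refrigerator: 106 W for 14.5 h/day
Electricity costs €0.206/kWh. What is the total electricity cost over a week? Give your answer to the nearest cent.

circular saw: 2108 W × 9.18 h × 7 d = 135,460 Wh = 135.5 kWh
electric kettle: 2480 W × 7.5 h × 7 d = 130,200 Wh = 130.2 kWh
refrigerator: 106 W × 14.5 h × 7 d = 10,759 Wh = 10.76 kWh
Total energy = 135.5 + 130.2 + 10.76 = 276.4 kWh
Cost = 276.4 kWh × €0.206 = €56.94

€56.94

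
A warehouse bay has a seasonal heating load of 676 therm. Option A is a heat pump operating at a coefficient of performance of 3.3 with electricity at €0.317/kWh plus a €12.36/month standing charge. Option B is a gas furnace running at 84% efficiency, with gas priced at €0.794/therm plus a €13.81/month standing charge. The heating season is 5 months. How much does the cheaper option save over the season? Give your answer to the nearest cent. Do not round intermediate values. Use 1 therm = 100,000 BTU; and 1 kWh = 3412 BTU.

€1256.96

Heat load = 676 therm × 100,000 = 67,600,000 BTU
Gas: input = 67,600,000 / 0.84 = 80,476,190 BTU = 804.8 therm → 804.8 × €0.794 = €638.98; + 5 × €13.81 standing = €708.03
Heat pump: 67,600,000 BTU / 3412 = 19,810 kWh heat; / 3.3 = 6,004 kWh in → × €0.317 = €1,903.19; + 5 × €12.36 standing = €1,964.99
Difference = |€708.03 − €1,964.99| = €1,256.96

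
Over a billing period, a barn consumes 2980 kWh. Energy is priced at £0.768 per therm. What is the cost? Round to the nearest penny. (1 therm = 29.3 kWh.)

2980 kWh × (0.03413 therm/kWh) = 101.7 therm
Cost = 101.7 therm × £0.768/therm = £78.11

£78.11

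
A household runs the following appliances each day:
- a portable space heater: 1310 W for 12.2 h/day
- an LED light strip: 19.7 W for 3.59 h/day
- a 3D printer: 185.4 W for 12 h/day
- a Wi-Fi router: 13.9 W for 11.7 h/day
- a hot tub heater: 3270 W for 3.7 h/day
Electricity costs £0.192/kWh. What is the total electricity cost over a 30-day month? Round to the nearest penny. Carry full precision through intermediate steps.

£175.91

portable space heater: 1310 W × 12.2 h × 30 d = 479,460 Wh = 479.5 kWh
LED light strip: 19.7 W × 3.59 h × 30 d = 2,122 Wh = 2.122 kWh
3D printer: 185.4 W × 12 h × 30 d = 66,744 Wh = 66.74 kWh
Wi-Fi router: 13.9 W × 11.7 h × 30 d = 4,879 Wh = 4.879 kWh
hot tub heater: 3270 W × 3.7 h × 30 d = 362,970 Wh = 363 kWh
Total energy = 479.5 + 2.122 + 66.74 + 4.879 + 363 = 916.2 kWh
Cost = 916.2 kWh × £0.192 = £175.91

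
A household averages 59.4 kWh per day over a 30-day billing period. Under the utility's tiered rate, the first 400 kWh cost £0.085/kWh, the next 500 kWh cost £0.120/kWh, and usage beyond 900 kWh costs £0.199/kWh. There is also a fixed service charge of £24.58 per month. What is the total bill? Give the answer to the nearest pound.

Usage = 59.4 kWh/day × 30 days = 1782 kWh
First 400 kWh × £0.085 = £34.00
Next 500 kWh × £0.120 = £60.00
Remaining 882 kWh × £0.199 = £175.52
Energy charge = £269.52; + service £24.58 = £294.10 ≈ £294

£294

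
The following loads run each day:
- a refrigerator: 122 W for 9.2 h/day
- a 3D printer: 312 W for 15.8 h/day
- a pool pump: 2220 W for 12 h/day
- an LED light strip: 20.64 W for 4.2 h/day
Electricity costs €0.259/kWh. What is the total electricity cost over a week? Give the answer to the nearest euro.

refrigerator: 122 W × 9.2 h × 7 d = 7,857 Wh = 7.857 kWh
3D printer: 312 W × 15.8 h × 7 d = 34,507 Wh = 34.51 kWh
pool pump: 2220 W × 12 h × 7 d = 186,480 Wh = 186.5 kWh
LED light strip: 20.64 W × 4.2 h × 7 d = 607 Wh = 0.6068 kWh
Total energy = 7.857 + 34.51 + 186.5 + 0.6068 = 229.5 kWh
Cost = 229.5 kWh × €0.259 = €59.43 ≈ €59

€59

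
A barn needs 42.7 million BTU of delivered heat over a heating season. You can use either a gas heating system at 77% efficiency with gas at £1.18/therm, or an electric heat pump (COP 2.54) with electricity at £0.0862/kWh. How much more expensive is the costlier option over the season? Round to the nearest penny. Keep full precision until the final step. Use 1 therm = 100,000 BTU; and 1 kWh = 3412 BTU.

Heat load = 42.7 × 10⁶ BTU = 42,700,000 BTU
Gas: input = 42,700,000 / 0.77 = 55,454,545 BTU = 554.5 therm → 554.5 × £1.18 = £654.36
Heat pump: 42,700,000 BTU / 3412 = 12,510 kWh heat; / 2.54 = 4,927 kWh in → × £0.0862 = £424.71
Difference = |£654.36 − £424.71| = £229.65

£229.65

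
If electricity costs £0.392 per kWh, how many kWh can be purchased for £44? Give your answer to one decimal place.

112.2 kWh

£44 / £0.392 per kWh = 112.2 kWh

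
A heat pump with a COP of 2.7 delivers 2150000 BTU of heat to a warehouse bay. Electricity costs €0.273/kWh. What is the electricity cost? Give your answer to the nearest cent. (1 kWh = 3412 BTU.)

€63.71

Heat delivered = 2,150,000 BTU / 3412 = 630.1 kWh
Electrical input = 630.1 kWh / 2.7 = 233.4 kWh
Cost = 233.4 × €0.273/kWh = €63.71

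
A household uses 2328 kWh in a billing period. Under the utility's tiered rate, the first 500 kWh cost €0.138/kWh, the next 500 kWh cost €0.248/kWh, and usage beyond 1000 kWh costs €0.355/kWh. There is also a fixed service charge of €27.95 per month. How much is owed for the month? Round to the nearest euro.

First 500 kWh × €0.138 = €69.00
Next 500 kWh × €0.248 = €124.00
Remaining 1328 kWh × €0.355 = €471.44
Energy charge = €664.44; + service €27.95 = €692.39 ≈ €692

€692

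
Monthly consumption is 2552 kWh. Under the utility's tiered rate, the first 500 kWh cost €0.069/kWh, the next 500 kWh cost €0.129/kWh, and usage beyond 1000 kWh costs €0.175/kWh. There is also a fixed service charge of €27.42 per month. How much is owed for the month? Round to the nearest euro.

First 500 kWh × €0.069 = €34.50
Next 500 kWh × €0.129 = €64.50
Remaining 1552 kWh × €0.175 = €271.60
Energy charge = €370.60; + service €27.42 = €398.02 ≈ €398

€398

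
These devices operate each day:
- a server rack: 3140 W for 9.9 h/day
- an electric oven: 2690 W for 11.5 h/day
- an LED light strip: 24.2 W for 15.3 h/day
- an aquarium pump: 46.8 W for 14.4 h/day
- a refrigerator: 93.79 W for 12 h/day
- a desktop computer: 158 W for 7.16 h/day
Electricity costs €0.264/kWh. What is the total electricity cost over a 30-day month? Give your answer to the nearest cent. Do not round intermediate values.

server rack: 3140 W × 9.9 h × 30 d = 932,580 Wh = 932.6 kWh
electric oven: 2690 W × 11.5 h × 30 d = 928,050 Wh = 928 kWh
LED light strip: 24.2 W × 15.3 h × 30 d = 11,108 Wh = 11.11 kWh
aquarium pump: 46.8 W × 14.4 h × 30 d = 20,218 Wh = 20.22 kWh
refrigerator: 93.79 W × 12 h × 30 d = 33,764 Wh = 33.76 kWh
desktop computer: 158 W × 7.16 h × 30 d = 33,938 Wh = 33.94 kWh
Total energy = 932.6 + 928 + 11.11 + 20.22 + 33.76 + 33.94 = 1,960 kWh
Cost = 1,960 kWh × €0.264 = €517.35

€517.35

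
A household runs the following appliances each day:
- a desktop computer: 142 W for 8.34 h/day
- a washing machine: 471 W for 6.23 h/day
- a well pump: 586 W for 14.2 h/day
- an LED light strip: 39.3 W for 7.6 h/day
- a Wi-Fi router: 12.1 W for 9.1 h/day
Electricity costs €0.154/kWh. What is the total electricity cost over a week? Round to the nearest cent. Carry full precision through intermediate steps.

€13.85

desktop computer: 142 W × 8.34 h × 7 d = 8,290 Wh = 8.29 kWh
washing machine: 471 W × 6.23 h × 7 d = 20,540 Wh = 20.54 kWh
well pump: 586 W × 14.2 h × 7 d = 58,248 Wh = 58.25 kWh
LED light strip: 39.3 W × 7.6 h × 7 d = 2,091 Wh = 2.091 kWh
Wi-Fi router: 12.1 W × 9.1 h × 7 d = 771 Wh = 0.7708 kWh
Total energy = 8.29 + 20.54 + 58.25 + 2.091 + 0.7708 = 89.94 kWh
Cost = 89.94 kWh × €0.154 = €13.85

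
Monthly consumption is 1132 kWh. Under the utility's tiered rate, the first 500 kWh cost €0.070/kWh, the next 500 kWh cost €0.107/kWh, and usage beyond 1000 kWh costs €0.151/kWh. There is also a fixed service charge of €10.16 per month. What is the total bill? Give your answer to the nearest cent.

€118.59

First 500 kWh × €0.070 = €35.00
Next 500 kWh × €0.107 = €53.50
Remaining 132 kWh × €0.151 = €19.93
Energy charge = €108.43; + service €10.16 = €118.59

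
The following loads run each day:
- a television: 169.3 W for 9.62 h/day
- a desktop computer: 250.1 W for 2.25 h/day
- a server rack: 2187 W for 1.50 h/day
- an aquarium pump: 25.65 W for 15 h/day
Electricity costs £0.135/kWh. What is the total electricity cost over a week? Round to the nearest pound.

£6

television: 169.3 W × 9.62 h × 7 d = 11,401 Wh = 11.4 kWh
desktop computer: 250.1 W × 2.25 h × 7 d = 3,939 Wh = 3.939 kWh
server rack: 2187 W × 1.50 h × 7 d = 22,964 Wh = 22.96 kWh
aquarium pump: 25.65 W × 15 h × 7 d = 2,693 Wh = 2.693 kWh
Total energy = 11.4 + 3.939 + 22.96 + 2.693 = 41 kWh
Cost = 41 kWh × £0.135 = £5.53 ≈ £6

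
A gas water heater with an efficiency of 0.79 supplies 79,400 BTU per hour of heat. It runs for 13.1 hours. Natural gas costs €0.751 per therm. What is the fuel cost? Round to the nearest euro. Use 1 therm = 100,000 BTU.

Heat delivered = 79,400 BTU/h × 13.1 h = 1,040,140 BTU
Gas input = 1,040,140 / 0.79 = 1,316,633 BTU
= 1,316,633 / 100,000 = 13.17 therm
Cost = 13.17 × €0.751/therm = €9.89 ≈ €10

€10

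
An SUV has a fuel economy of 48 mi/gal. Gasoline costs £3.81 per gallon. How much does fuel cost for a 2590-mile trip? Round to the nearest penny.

Fuel = 2590 mi / 48 mpg = 53.96 gal
Cost = 53.96 gal × £3.81/gal = £205.58

£205.58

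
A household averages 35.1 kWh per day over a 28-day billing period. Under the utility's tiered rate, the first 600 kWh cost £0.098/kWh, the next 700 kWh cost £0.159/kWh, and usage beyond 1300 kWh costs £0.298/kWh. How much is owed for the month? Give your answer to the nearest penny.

£119.67

Usage = 35.1 kWh/day × 28 days = 982.8 kWh
First 600 kWh × £0.098 = £58.80
Next 382.8 kWh × £0.159 = £60.87
Remaining tier: 0 kWh (not reached)
Total = £119.67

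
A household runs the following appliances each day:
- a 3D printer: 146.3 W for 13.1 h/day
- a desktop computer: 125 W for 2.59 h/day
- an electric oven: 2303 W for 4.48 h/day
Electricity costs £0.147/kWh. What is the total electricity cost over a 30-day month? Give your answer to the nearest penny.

3D printer: 146.3 W × 13.1 h × 30 d = 57,496 Wh = 57.5 kWh
desktop computer: 125 W × 2.59 h × 30 d = 9,712 Wh = 9.713 kWh
electric oven: 2303 W × 4.48 h × 30 d = 309,523 Wh = 309.5 kWh
Total energy = 57.5 + 9.713 + 309.5 = 376.7 kWh
Cost = 376.7 kWh × £0.147 = £55.38

£55.38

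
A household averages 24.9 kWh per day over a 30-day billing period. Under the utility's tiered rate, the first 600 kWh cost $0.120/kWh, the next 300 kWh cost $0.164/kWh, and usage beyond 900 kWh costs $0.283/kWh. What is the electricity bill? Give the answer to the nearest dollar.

Usage = 24.9 kWh/day × 30 days = 747 kWh
First 600 kWh × $0.120 = $72.00
Next 147 kWh × $0.164 = $24.11
Remaining tier: 0 kWh (not reached)
Total = $96.11 ≈ $96

$96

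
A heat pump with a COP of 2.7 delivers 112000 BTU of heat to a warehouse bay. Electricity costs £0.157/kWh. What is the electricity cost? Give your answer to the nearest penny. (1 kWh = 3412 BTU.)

£1.91

Heat delivered = 112,000 BTU / 3412 = 32.83 kWh
Electrical input = 32.83 kWh / 2.7 = 12.16 kWh
Cost = 12.16 × £0.157/kWh = £1.91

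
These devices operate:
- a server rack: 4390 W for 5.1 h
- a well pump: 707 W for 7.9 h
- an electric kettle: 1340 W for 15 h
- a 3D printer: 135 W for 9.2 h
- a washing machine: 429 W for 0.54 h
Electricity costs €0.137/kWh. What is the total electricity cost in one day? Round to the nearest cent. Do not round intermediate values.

€6.79

server rack: 4390 W × 5.1 h = 22,389 Wh = 22.39 kWh
well pump: 707 W × 7.9 h = 5,585 Wh = 5.585 kWh
electric kettle: 1340 W × 15 h = 20,100 Wh = 20.1 kWh
3D printer: 135 W × 9.2 h = 1,242 Wh = 1.242 kWh
washing machine: 429 W × 0.54 h = 232 Wh = 0.2317 kWh
Total energy = 22.39 + 5.585 + 20.1 + 1.242 + 0.2317 = 49.55 kWh
Cost = 49.55 kWh × €0.137 = €6.79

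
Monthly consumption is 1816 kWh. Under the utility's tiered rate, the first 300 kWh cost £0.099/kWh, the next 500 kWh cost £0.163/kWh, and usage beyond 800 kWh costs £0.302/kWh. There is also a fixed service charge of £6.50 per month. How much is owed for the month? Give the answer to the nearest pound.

First 300 kWh × £0.099 = £29.70
Next 500 kWh × £0.163 = £81.50
Remaining 1016 kWh × £0.302 = £306.83
Energy charge = £418.03; + service £6.50 = £424.53 ≈ £425

£425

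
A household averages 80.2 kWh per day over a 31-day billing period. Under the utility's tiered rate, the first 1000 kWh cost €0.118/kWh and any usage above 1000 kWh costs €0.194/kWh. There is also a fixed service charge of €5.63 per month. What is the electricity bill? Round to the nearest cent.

Usage = 80.2 kWh/day × 31 days = 2486.2 kWh
First 1000 kWh × €0.118 = €118.00
Remaining 1486.2 kWh × €0.194 = €288.32
Energy charge = €406.32; + service €5.63 = €411.95

€411.95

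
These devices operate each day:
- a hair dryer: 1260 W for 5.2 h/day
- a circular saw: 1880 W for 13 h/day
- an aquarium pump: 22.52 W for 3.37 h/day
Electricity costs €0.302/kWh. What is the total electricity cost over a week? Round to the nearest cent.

hair dryer: 1260 W × 5.2 h × 7 d = 45,864 Wh = 45.86 kWh
circular saw: 1880 W × 13 h × 7 d = 171,080 Wh = 171.1 kWh
aquarium pump: 22.52 W × 3.37 h × 7 d = 531 Wh = 0.5312 kWh
Total energy = 45.86 + 171.1 + 0.5312 = 217.5 kWh
Cost = 217.5 kWh × €0.302 = €65.68

€65.68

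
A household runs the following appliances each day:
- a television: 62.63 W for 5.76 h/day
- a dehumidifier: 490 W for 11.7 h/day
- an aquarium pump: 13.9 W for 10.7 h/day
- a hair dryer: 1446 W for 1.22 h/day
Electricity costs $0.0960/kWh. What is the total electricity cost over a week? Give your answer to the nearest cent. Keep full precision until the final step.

television: 62.63 W × 5.76 h × 7 d = 2,525 Wh = 2.525 kWh
dehumidifier: 490 W × 11.7 h × 7 d = 40,131 Wh = 40.13 kWh
aquarium pump: 13.9 W × 10.7 h × 7 d = 1,041 Wh = 1.041 kWh
hair dryer: 1446 W × 1.22 h × 7 d = 12,349 Wh = 12.35 kWh
Total energy = 2.525 + 40.13 + 1.041 + 12.35 = 56.05 kWh
Cost = 56.05 kWh × $0.0960 = $5.38

$5.38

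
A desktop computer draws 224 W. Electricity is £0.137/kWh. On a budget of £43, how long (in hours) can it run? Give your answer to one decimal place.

1401.2 h

Energy budget = £43 / £0.137 per kWh = 313.9 kWh = 313,869 Wh
Runtime = 313,869 Wh / 224 W = 1,401 h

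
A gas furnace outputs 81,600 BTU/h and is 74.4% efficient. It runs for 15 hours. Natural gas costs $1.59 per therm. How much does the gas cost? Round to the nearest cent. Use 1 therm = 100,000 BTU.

Heat delivered = 81,600 BTU/h × 15 h = 1,224,000 BTU
Gas input = 1,224,000 / 0.744 = 1,645,161 BTU
= 1,645,161 / 100,000 = 16.45 therm
Cost = 16.45 × $1.59/therm = $26.16

$26.16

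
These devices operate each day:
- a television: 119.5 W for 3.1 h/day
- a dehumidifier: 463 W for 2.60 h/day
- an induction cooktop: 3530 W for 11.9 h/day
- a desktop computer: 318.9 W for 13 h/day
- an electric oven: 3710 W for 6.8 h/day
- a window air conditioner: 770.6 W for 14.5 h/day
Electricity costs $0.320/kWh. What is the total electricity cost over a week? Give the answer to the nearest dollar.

television: 119.5 W × 3.1 h × 7 d = 2,593 Wh = 2.593 kWh
dehumidifier: 463 W × 2.60 h × 7 d = 8,427 Wh = 8.427 kWh
induction cooktop: 3530 W × 11.9 h × 7 d = 294,049 Wh = 294 kWh
desktop computer: 318.9 W × 13 h × 7 d = 29,020 Wh = 29.02 kWh
electric oven: 3710 W × 6.8 h × 7 d = 176,596 Wh = 176.6 kWh
window air conditioner: 770.6 W × 14.5 h × 7 d = 78,216 Wh = 78.22 kWh
Total energy = 2.593 + 8.427 + 294 + 29.02 + 176.6 + 78.22 = 588.9 kWh
Cost = 588.9 kWh × $0.320 = $188.45 ≈ $188

$188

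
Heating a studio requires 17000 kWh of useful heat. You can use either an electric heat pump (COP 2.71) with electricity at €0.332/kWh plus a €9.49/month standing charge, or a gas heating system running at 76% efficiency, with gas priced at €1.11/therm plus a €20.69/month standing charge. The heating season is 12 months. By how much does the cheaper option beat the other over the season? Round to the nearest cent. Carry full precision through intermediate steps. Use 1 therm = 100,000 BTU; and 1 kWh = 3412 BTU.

€1101.09

Heat load = 17000 kWh × 3412 = 58,004,000 BTU
Gas: input = 58,004,000 / 0.76 = 76,321,053 BTU = 763.2 therm → 763.2 × €1.11 = €847.16; + 12 × €20.69 standing = €1,095.44
Heat pump: 58,004,000 BTU / 3412 = 17,000 kWh heat; / 2.71 = 6,273 kWh in → × €0.332 = €2,082.66; + 12 × €9.49 standing = €2,196.54
Difference = |€1,095.44 − €2,196.54| = €1,101.09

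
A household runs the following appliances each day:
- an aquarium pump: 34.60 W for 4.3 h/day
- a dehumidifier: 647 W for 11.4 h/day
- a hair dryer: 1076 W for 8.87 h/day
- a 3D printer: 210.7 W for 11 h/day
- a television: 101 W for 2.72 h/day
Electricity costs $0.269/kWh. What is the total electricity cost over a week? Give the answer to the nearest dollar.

$37

aquarium pump: 34.60 W × 4.3 h × 7 d = 1,041 Wh = 1.041 kWh
dehumidifier: 647 W × 11.4 h × 7 d = 51,631 Wh = 51.63 kWh
hair dryer: 1076 W × 8.87 h × 7 d = 66,809 Wh = 66.81 kWh
3D printer: 210.7 W × 11 h × 7 d = 16,224 Wh = 16.22 kWh
television: 101 W × 2.72 h × 7 d = 1,923 Wh = 1.923 kWh
Total energy = 1.041 + 51.63 + 66.81 + 16.22 + 1.923 = 137.6 kWh
Cost = 137.6 kWh × $0.269 = $37.02 ≈ $37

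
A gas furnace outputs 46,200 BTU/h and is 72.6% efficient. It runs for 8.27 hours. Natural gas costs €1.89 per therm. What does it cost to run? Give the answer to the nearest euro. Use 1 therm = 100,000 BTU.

€10

Heat delivered = 46,200 BTU/h × 8.27 h = 382,074 BTU
Gas input = 382,074 / 0.726 = 526,273 BTU
= 526,273 / 100,000 = 5.263 therm
Cost = 5.263 × €1.89/therm = €9.95 ≈ €10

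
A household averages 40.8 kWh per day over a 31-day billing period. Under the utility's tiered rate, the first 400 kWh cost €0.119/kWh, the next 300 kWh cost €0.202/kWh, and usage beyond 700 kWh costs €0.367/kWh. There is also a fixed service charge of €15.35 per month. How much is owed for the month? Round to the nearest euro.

Usage = 40.8 kWh/day × 31 days = 1264.8 kWh
First 400 kWh × €0.119 = €47.60
Next 300 kWh × €0.202 = €60.60
Remaining 564.8 kWh × €0.367 = €207.28
Energy charge = €315.48; + service €15.35 = €330.83 ≈ €331

€331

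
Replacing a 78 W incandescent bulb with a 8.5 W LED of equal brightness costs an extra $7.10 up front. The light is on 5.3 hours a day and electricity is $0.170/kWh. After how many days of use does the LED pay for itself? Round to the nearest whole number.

113 days

Power saved = 78 − 8.5 = 69.5 W
Daily energy saved = 69.5 W × 5.3 h = 368.3 Wh = 0.36835 kWh
Daily savings = 0.36835 × $0.170 = $0.0626
Payback = $7.10 / $0.0626 per day = 113.4 days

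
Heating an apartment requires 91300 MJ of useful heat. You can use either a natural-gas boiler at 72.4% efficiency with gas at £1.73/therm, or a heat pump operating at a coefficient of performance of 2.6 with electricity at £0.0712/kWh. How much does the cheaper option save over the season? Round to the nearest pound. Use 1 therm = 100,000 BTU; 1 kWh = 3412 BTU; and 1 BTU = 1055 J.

£1373

Heat load = 91300 MJ = 91,300,000,000 J / 1055 = 86,540,284 BTU
Gas: input = 86,540,284 / 0.724 = 119,530,780 BTU = 1,195 therm → 1,195 × £1.73 = £2,067.88
Heat pump: 86,540,284 BTU / 3412 = 25,360 kWh heat; / 2.6 = 9,755 kWh in → × £0.0712 = £694.57
Difference = |£2,067.88 − £694.57| = £1,373.31 ≈ £1373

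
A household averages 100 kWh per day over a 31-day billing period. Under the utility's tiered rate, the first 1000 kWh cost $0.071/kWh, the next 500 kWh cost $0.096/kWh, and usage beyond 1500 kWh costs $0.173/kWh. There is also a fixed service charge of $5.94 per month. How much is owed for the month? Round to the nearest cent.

Usage = 100 kWh/day × 31 days = 3100 kWh
First 1000 kWh × $0.071 = $71.00
Next 500 kWh × $0.096 = $48.00
Remaining 1600 kWh × $0.173 = $276.80
Energy charge = $395.80; + service $5.94 = $401.74

$401.74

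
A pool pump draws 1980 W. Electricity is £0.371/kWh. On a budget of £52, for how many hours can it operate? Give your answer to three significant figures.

Energy budget = £52 / £0.371 per kWh = 140.2 kWh = 140,162 Wh
Runtime = 140,162 Wh / 1980 W = 70.79 h

70.8 h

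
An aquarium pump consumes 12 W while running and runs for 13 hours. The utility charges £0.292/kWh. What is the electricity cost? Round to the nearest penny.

Energy = 12 W × 13 h = 156 Wh = 0.156 kWh
Cost = 0.156 kWh × £0.292/kWh = £0.05

£0.05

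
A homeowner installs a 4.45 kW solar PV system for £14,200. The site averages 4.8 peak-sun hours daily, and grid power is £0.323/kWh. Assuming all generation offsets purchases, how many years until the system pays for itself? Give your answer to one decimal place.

Daily generation = 4.45 kW × 4.8 h = 21.36 kWh
Annual generation = 21.36 × 365 = 7796.4 kWh
Annual savings = 7796.4 × £0.323 = £2,518.24
Payback = £14,200 / £2,518.24 = 5.64 years

5.6 years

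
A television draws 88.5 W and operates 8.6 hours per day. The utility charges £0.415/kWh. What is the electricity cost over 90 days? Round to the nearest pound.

Energy = 88.5 W × 8.6 h/day × 90 days = 68,499 Wh = 68.5 kWh
Cost = 68.5 kWh × £0.415/kWh = £28.43 ≈ £28

£28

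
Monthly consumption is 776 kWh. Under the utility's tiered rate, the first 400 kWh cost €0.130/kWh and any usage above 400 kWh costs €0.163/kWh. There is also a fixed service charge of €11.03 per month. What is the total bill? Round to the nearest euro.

€124

First 400 kWh × €0.130 = €52.00
Remaining 376 kWh × €0.163 = €61.29
Energy charge = €113.29; + service €11.03 = €124.32 ≈ €124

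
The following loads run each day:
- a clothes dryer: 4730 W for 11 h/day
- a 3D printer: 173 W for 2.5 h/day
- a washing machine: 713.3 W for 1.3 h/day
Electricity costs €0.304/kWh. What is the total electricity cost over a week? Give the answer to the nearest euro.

€114

clothes dryer: 4730 W × 11 h × 7 d = 364,210 Wh = 364.2 kWh
3D printer: 173 W × 2.5 h × 7 d = 3,028 Wh = 3.027 kWh
washing machine: 713.3 W × 1.3 h × 7 d = 6,491 Wh = 6.491 kWh
Total energy = 364.2 + 3.027 + 6.491 = 373.7 kWh
Cost = 373.7 kWh × €0.304 = €113.61 ≈ €114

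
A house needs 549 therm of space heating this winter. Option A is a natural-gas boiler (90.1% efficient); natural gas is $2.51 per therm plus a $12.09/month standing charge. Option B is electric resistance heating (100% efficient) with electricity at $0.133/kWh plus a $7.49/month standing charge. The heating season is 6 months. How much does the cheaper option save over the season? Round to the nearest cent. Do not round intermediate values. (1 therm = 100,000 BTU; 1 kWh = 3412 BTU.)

$583.01

Heat load = 549 therm × 100,000 = 54,900,000 BTU
Gas: input = 54,900,000 / 0.901 = 60,932,297 BTU = 609.3 therm → 609.3 × $2.51 = $1,529.40; + 6 × $12.09 standing = $1,601.94
Electric: 54,900,000 BTU / 3412 = 16,090 kWh → × $0.133 = $2,140.01; + 6 × $7.49 standing = $2,184.95
Difference = |$1,601.94 − $2,184.95| = $583.01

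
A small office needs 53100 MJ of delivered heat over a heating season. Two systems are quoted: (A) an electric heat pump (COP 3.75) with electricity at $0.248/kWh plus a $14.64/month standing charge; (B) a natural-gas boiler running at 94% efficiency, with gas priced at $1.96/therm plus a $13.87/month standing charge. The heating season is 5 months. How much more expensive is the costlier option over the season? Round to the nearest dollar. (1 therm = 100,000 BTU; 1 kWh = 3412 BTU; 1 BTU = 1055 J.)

Heat load = 53100 MJ = 53,100,000,000 J / 1055 = 50,331,754 BTU
Gas: input = 50,331,754 / 0.94 = 53,544,419 BTU = 535.4 therm → 535.4 × $1.96 = $1,049.47; + 5 × $13.87 standing = $1,118.82
Heat pump: 50,331,754 BTU / 3412 = 14,750 kWh heat; / 3.75 = 3,934 kWh in → × $0.248 = $975.56; + 5 × $14.64 standing = $1,048.76
Difference = |$1,118.82 − $1,048.76| = $70.06 ≈ $70

$70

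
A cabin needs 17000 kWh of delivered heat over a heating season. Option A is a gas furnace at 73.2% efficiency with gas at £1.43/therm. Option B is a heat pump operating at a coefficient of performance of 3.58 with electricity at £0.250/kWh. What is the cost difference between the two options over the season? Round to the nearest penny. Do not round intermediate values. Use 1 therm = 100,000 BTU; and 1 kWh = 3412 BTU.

Heat load = 17000 kWh × 3412 = 58,004,000 BTU
Gas: input = 58,004,000 / 0.732 = 79,240,437 BTU = 792.4 therm → 792.4 × £1.43 = £1,133.14
Heat pump: 58,004,000 BTU / 3412 = 17,000 kWh heat; / 3.58 = 4,749 kWh in → × £0.250 = £1,187.15
Difference = |£1,133.14 − £1,187.15| = £54.01

£54.01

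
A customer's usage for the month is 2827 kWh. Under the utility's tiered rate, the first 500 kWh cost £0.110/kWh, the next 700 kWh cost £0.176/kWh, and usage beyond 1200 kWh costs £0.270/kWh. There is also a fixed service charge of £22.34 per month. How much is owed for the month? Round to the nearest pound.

First 500 kWh × £0.110 = £55.00
Next 700 kWh × £0.176 = £123.20
Remaining 1627 kWh × £0.270 = £439.29
Energy charge = £617.49; + service £22.34 = £639.83 ≈ £640

£640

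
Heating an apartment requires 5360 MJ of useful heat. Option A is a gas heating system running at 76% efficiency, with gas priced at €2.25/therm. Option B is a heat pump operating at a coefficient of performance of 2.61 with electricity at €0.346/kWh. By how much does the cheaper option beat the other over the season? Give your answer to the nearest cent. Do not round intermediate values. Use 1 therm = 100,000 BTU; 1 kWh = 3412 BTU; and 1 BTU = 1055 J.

Heat load = 5360 MJ = 5,360,000,000 J / 1055 = 5,080,569 BTU
Gas: input = 5,080,569 / 0.76 = 6,684,959 BTU = 66.85 therm → 66.85 × €2.25 = €150.41
Heat pump: 5,080,569 BTU / 3412 = 1,489 kWh heat; / 2.61 = 570.5 kWh in → × €0.346 = €197.40
Difference = |€150.41 − €197.40| = €46.98

€46.98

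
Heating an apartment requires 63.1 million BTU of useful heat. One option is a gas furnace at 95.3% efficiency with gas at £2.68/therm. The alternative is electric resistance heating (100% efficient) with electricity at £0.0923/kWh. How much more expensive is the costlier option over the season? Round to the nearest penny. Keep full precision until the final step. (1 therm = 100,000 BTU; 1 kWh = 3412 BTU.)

Heat load = 63.1 × 10⁶ BTU = 63,100,000 BTU
Gas: input = 63,100,000 / 0.953 = 66,211,962 BTU = 662.1 therm → 662.1 × £2.68 = £1,774.48
Electric: 63,100,000 BTU / 3412 = 18,490 kWh → × £0.0923 = £1,706.95
Difference = |£1,774.48 − £1,706.95| = £67.53

£67.53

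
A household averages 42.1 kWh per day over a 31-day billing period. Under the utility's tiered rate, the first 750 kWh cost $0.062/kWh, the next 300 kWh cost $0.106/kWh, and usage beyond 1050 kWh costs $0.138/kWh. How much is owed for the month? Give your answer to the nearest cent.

Usage = 42.1 kWh/day × 31 days = 1305.1 kWh
First 750 kWh × $0.062 = $46.50
Next 300 kWh × $0.106 = $31.80
Remaining 255.1 kWh × $0.138 = $35.20
Total = $113.50

$113.50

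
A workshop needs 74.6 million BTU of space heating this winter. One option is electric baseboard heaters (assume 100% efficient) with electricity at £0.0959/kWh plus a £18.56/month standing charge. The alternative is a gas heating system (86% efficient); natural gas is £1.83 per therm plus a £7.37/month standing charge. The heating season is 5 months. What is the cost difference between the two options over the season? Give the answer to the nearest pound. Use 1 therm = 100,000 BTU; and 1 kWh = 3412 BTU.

Heat load = 74.6 × 10⁶ BTU = 74,600,000 BTU
Gas: input = 74,600,000 / 0.86 = 86,744,186 BTU = 867.4 therm → 867.4 × £1.83 = £1,587.42; + 5 × £7.37 standing = £1,624.27
Electric: 74,600,000 BTU / 3412 = 21,860 kWh → × £0.0959 = £2,096.76; + 5 × £18.56 standing = £2,189.56
Difference = |£1,624.27 − £2,189.56| = £565.29 ≈ £565

£565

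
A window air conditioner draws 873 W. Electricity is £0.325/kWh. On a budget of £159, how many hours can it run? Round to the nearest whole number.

560 h

Energy budget = £159 / £0.325 per kWh = 489.2 kWh = 489,231 Wh
Runtime = 489,231 Wh / 873 W = 560.4 h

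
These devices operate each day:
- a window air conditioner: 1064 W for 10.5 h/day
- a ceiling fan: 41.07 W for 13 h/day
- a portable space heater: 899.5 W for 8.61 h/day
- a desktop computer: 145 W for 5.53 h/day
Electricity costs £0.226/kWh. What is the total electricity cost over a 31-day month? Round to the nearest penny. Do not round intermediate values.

window air conditioner: 1064 W × 10.5 h × 31 d = 346,332 Wh = 346.3 kWh
ceiling fan: 41.07 W × 13 h × 31 d = 16,551 Wh = 16.55 kWh
portable space heater: 899.5 W × 8.61 h × 31 d = 240,086 Wh = 240.1 kWh
desktop computer: 145 W × 5.53 h × 31 d = 24,857 Wh = 24.86 kWh
Total energy = 346.3 + 16.55 + 240.1 + 24.86 = 627.8 kWh
Cost = 627.8 kWh × £0.226 = £141.89

£141.89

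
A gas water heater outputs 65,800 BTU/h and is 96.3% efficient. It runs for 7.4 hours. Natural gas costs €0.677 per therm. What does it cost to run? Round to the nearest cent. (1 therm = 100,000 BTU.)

€3.42

Heat delivered = 65,800 BTU/h × 7.4 h = 486,920 BTU
Gas input = 486,920 / 0.963 = 505,628 BTU
= 505,628 / 100,000 = 5.056 therm
Cost = 5.056 × €0.677/therm = €3.42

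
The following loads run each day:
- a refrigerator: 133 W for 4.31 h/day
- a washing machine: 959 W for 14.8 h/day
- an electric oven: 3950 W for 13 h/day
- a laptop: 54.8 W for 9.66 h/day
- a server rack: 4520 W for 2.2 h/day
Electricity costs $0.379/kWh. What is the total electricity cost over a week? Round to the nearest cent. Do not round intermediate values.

$203.19

refrigerator: 133 W × 4.31 h × 7 d = 4,013 Wh = 4.013 kWh
washing machine: 959 W × 14.8 h × 7 d = 99,352 Wh = 99.35 kWh
electric oven: 3950 W × 13 h × 7 d = 359,450 Wh = 359.4 kWh
laptop: 54.8 W × 9.66 h × 7 d = 3,706 Wh = 3.706 kWh
server rack: 4520 W × 2.2 h × 7 d = 69,608 Wh = 69.61 kWh
Total energy = 4.013 + 99.35 + 359.4 + 3.706 + 69.61 = 536.1 kWh
Cost = 536.1 kWh × $0.379 = $203.19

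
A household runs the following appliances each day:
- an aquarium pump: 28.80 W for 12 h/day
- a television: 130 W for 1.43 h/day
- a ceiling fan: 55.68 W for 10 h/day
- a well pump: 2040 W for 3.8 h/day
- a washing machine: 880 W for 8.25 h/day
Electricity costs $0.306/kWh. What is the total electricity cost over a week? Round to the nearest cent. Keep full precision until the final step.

$34.49

aquarium pump: 28.80 W × 12 h × 7 d = 2,419 Wh = 2.419 kWh
television: 130 W × 1.43 h × 7 d = 1,301 Wh = 1.301 kWh
ceiling fan: 55.68 W × 10 h × 7 d = 3,898 Wh = 3.898 kWh
well pump: 2040 W × 3.8 h × 7 d = 54,264 Wh = 54.26 kWh
washing machine: 880 W × 8.25 h × 7 d = 50,820 Wh = 50.82 kWh
Total energy = 2.419 + 1.301 + 3.898 + 54.26 + 50.82 = 112.7 kWh
Cost = 112.7 kWh × $0.306 = $34.49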